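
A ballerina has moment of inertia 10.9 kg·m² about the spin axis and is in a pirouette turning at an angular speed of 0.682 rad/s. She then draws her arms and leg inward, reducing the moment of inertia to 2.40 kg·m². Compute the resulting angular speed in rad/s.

No external torque acts about the spin axis, so angular momentum is conserved.
ω₂ = I₁ω₁ / I₂ = (10.90)(0.682 rad/s) / (2.400) = 3.097 rad/s.

ω₂ ≈ 3.10 rad/s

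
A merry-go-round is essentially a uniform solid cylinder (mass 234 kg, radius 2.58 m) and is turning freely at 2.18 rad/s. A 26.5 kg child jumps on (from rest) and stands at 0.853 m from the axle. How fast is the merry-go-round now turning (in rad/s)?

No external torque acts about the axle; L_before = L_after.
I_p = ½(234)(2.58)² = 778.8 kg·m².
Added inertia Σmr² = (26.5)(0.853)² = 19.28 kg·m²; I_f = 778.8 + 19.28 = 798.1 kg·m².
ω_f = I_p ω_i / I_f = (778.8)(2.18) / 798.1 = 2.127 rad/s.

ω_f ≈ 2.13 rad/s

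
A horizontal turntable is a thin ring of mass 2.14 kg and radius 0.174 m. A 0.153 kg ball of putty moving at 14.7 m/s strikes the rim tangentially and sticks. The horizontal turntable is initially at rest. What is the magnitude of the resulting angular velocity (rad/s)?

About the axle the impulsive forces during the collision are internal, so angular momentum about that axis is conserved.
I_p = (2.14)(0.174)² = 0.06479 kg·m². Taking the sense of the ball of putty's angular momentum as positive, L_{ball} = m v R = (0.153)(14.7)(0.174) = 0.3913 kg·m²/s.
L_i = 0 + 0.3913 = 0.3913 kg·m²/s.
After sticking, I_f = I_p + m R² = 0.06479 + (0.153)(0.174)² = 0.06942 kg·m².
ω_f = L_i / I_f = 0.3913 / 0.06942 = 5.637 rad/s.

|ω_f| ≈ 5.64 rad/s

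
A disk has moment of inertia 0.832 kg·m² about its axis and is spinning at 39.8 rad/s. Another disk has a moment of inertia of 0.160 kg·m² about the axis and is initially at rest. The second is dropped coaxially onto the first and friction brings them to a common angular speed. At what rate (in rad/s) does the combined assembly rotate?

The coupling torques are internal; angular momentum about the shared axis is conserved.
Taking A's sense as positive: L = (0.8320)(39.8) = 33.11 kg·m²·rad/s.
Combined I = 0.8320 + 0.1600 = 0.9920 kg·m².
ω_f = L / I = 33.11 / 0.9920 = 33.38 rad/s.

|ω_f| ≈ 33.4 rad/s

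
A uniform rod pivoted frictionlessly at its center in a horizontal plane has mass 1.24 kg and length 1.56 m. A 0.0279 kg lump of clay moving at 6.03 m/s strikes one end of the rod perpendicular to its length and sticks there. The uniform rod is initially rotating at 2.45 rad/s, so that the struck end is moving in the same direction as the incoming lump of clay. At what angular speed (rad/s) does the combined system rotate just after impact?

|ω_f| ≈ 2.78 rad/s

The axle reaction passes through the pivot and exerts no torque about it; angular momentum about the pivot is conserved through the impact.
I_p = (1/12)(1.24)(1.56)² = 0.2515 kg·m². Taking the sense of the lump of clay's angular momentum as positive, L_{lump} = m v R = (0.0279)(6.03)(1.56/2) = 0.1312 kg·m²/s.
L_i = +I_p ω_p + m v R = +(0.2515)(2.45) + 0.1312 = 0.7473 kg·m²/s.
After sticking, I_f = I_p + m R² = 0.2515 + (0.0279)(1.56/2)² = 0.2684 kg·m².
ω_f = L_i / I_f = 0.7473 / 0.2684 = 2.784 rad/s.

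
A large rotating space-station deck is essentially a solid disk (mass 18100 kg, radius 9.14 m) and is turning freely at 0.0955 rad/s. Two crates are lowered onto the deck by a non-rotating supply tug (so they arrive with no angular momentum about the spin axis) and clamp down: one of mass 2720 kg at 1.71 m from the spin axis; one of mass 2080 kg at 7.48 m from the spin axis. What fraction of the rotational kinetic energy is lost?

The added mass arrives with no angular momentum about the spin axis, and any external torque about the spin axis is negligible, so the system's angular momentum is conserved.
I_p = ½(18100)(9.14)² = 7.560e+05 kg·m².
Added inertia Σmr² = (2720)(1.71)² + (2080)(7.48)² = 1.243e+05 kg·m²; I_f = 7.560e+05 + 1.243e+05 = 8.804e+05 kg·m².
ω_f = I_p ω_i / I_f = (7.560e+05)(0.0955) / 8.804e+05 = 0.08201 rad/s.
KE_i = ½(7.560e+05)(0.09550 rad/s)² = 3448 J; KE_f = ½(8.804e+05)(0.08201)² = 2961 J.
Fraction lost = 0.1412.

fraction ≈ 0.141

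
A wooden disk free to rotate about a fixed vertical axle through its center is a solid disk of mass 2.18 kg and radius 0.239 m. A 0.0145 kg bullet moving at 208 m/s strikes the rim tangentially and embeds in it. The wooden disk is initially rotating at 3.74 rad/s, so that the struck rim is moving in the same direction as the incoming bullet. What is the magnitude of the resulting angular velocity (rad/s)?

About the axle the impulsive forces during the collision are internal, so angular momentum about that axis is conserved.
I_p = ½(2.18)(0.239)² = 0.06226 kg·m². Taking the sense of the bullet's angular momentum as positive, L_{bullet} = m v R = (0.0145)(208)(0.239) = 0.7208 kg·m²/s.
L_i = +I_p ω_p + m v R = +(0.06226)(3.74) + 0.7208 = 0.9537 kg·m²/s.
After sticking, I_f = I_p + m R² = 0.06226 + (0.0145)(0.239)² = 0.06309 kg·m².
ω_f = L_i / I_f = 0.9537 / 0.06309 = 15.12 rad/s.

|ω_f| ≈ 15.1 rad/s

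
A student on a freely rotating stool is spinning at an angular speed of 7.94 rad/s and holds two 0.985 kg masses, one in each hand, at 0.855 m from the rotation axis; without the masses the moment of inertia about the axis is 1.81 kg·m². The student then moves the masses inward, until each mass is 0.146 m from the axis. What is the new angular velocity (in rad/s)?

ω₂ ≈ 13.9 rad/s

With no external torque about the axis, L is conserved: I₁ω₁ = I₂ω₂.
I₁ = 1.81 + 2(0.985)(0.855)² = 3.250 kg·m²; I₂ = 1.81 + 2(0.985)(0.146)² = 1.852 kg·m².
ω₂ = I₁ω₁ / I₂ = (3.250)(7.94 rad/s) / (1.852) = 13.93 rad/s.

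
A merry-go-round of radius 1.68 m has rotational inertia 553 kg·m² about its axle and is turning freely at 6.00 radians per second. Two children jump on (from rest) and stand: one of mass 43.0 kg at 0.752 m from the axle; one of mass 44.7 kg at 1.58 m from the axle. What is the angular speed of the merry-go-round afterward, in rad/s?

The added mass arrives with no angular momentum about the axle, and any external torque about the axle is negligible, so the system's angular momentum is conserved.
Added inertia Σmr² = (43.0)(0.752)² + (44.7)(1.58)² = 135.9 kg·m²; I_f = 553.0 + 135.9 = 688.9 kg·m².
ω_f = I_p ω_i / I_f = (553.0)(6.00) / 688.9 = 4.816 rad/s.

ω_f ≈ 4.82 rad/s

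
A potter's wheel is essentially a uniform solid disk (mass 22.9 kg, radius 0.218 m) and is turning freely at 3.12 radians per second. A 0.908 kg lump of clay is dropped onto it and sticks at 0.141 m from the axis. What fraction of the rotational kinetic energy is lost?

The added mass arrives with no angular momentum about the axis, and any external torque about the axis is negligible, so the system's angular momentum is conserved.
I_p = ½(22.9)(0.218)² = 0.5441 kg·m².
Added inertia Σmr² = (0.908)(0.141)² = 0.01805 kg·m²; I_f = 0.5441 + 0.01805 = 0.5622 kg·m².
ω_f = I_p ω_i / I_f = (0.5441)(3.12) / 0.5622 = 3.020 rad/s.
KE_i = ½(0.5441)(3.120 rad/s)² = 2.648 J; KE_f = ½(0.5622)(3.020)² = 2.563 J.
Fraction lost = 0.03211.

fraction ≈ 0.0321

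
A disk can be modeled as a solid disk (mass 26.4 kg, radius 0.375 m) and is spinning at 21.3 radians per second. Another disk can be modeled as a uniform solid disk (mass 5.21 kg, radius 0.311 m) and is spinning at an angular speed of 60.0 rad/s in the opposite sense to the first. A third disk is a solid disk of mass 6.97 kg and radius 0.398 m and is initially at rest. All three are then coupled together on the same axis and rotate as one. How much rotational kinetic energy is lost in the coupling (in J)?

ΔKE lost ≈ 763 J

The coupling torques are internal; angular momentum about the shared axis is conserved.
Moments of inertia: I_A = ½(26.4)(0.375)² = 1.856 kg·m²; I_B = ½(5.21)(0.311)² = 0.2520 kg·m²; I_C = ½(6.97)(0.398)² = 0.5520 kg·m².
Taking A's sense as positive: L = (1.856)(21.3) − (0.2520)(60.0) = 24.42 kg·m²·rad/s.
Combined I = 1.856 + 0.2520 + 0.5520 = 2.660 kg·m².
ω_f = L / I = 24.42 / 2.660 = 9.180 rad/s.
KE_i = ½ΣIω² = 874.6 J; KE_f = ½(2.660)(9.180)² = 112.1 J.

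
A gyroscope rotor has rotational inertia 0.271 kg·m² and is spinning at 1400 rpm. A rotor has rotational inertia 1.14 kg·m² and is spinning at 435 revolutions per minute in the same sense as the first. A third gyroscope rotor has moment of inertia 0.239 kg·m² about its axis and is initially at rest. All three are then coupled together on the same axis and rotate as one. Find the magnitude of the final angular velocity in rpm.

|ω_f| ≈ 530 rpm

No external torque acts about the common axis, so total angular momentum is conserved.
Taking A's sense as positive: L = (0.2710)(1400) + (1.140)(435) = 875.3 kg·m²·rpm.
Combined I = 0.2710 + 1.140 + 0.2390 = 1.650 kg·m².
ω_f = L / I = 875.3 / 1.650 = 530.5 rpm.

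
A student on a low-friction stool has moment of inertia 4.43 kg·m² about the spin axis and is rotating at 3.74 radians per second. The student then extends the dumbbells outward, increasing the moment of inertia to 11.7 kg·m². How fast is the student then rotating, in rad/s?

Angular momentum about the spin axis is conserved since the torque about it is zero.
ω₂ = I₁ω₁ / I₂ = (4.430)(3.74 rad/s) / (11.70) = 1.416 rad/s.

ω₂ ≈ 1.42 rad/s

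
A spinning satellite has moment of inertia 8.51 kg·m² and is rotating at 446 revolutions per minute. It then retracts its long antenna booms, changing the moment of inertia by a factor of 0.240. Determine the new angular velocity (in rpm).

Angular momentum about the spin axis is conserved since the torque about it is zero.
I₂ = 0.240 × 8.51 = 2.042 kg·m².
ω₂ = I₁ω₁ / I₂ = (8.510)(446 rpm) / (2.042) = 1858 rpm.

ω₂ ≈ 1860 rpm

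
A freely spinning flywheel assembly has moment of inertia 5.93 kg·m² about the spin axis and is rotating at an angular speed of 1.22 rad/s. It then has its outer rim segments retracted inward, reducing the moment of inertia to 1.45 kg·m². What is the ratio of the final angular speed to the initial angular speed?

ω₂/ω₁ ≈ 4.09

With no external torque about the axis, L is conserved: I₁ω₁ = I₂ω₂.
ω₂/ω₁ = I₁/I₂ = 5.930 / 1.450 = 4.090.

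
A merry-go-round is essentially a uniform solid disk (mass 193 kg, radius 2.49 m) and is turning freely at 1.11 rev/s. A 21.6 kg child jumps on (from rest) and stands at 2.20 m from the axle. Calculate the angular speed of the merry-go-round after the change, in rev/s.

ω_f ≈ 0.945 rev/s

The added mass arrives with no angular momentum about the axle, and any external torque about the axle is negligible, so the system's angular momentum is conserved.
I_p = ½(193)(2.49)² = 598.3 kg·m².
Added inertia Σmr² = (21.6)(2.20)² = 104.5 kg·m²; I_f = 598.3 + 104.5 = 702.9 kg·m².
ω_f = I_p ω_i / I_f = (598.3)(1.11) / 702.9 = 0.9449 rev/s.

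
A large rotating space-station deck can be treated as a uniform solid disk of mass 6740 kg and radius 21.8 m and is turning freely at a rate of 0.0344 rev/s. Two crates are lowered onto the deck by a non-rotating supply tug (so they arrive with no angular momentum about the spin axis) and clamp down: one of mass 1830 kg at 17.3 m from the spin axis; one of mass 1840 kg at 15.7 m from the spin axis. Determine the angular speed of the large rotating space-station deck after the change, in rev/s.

No external torque acts about the spin axis; L_before = L_after.
I_p = ½(6740)(21.8)² = 1.602e+06 kg·m².
Added inertia Σmr² = (1830)(17.3)² + (1840)(15.7)² = 1.001e+06 kg·m²; I_f = 1.602e+06 + 1.001e+06 = 2.603e+06 kg·m².
ω_f = I_p ω_i / I_f = (1.602e+06)(0.0344) / 2.603e+06 = 0.02117 rev/s.

ω_f ≈ 0.0212 rev/s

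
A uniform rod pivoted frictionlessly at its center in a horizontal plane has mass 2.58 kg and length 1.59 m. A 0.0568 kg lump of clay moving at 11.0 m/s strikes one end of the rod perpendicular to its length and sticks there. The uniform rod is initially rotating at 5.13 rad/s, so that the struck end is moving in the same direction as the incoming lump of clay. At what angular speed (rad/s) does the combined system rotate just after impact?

|ω_f| ≈ 5.67 rad/s

About the pivot the impulsive forces during the collision are internal, so angular momentum about that axis is conserved.
I_p = (1/12)(2.58)(1.59)² = 0.5435 kg·m². Taking the sense of the lump of clay's angular momentum as positive, L_{lump} = m v R = (0.0568)(11.0)(1.59/2) = 0.4967 kg·m²/s.
L_i = +I_p ω_p + m v R = +(0.5435)(5.13) + 0.4967 = 3.285 kg·m²/s.
After sticking, I_f = I_p + m R² = 0.5435 + (0.0568)(1.59/2)² = 0.5794 kg·m².
ω_f = L_i / I_f = 3.285 / 0.5794 = 5.669 rad/s.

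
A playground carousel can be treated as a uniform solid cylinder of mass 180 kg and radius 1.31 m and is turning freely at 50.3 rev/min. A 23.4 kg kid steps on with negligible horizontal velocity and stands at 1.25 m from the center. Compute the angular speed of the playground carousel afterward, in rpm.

ω_f ≈ 40.7 rpm

The added mass arrives with no angular momentum about the center, and any external torque about the center is negligible, so the system's angular momentum is conserved.
I_p = ½(180)(1.31)² = 154.4 kg·m².
Added inertia Σmr² = (23.4)(1.25)² = 36.56 kg·m²; I_f = 154.4 + 36.56 = 191.0 kg·m².
ω_f = I_p ω_i / I_f = (154.4)(50.3) / 191.0 = 40.67 rpm.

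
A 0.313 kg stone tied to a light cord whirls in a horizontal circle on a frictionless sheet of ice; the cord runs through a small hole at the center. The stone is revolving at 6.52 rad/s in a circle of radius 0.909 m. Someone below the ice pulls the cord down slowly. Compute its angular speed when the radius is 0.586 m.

No torque about the axis ⇒ m r₁² ω₁ = m r₂² ω₂.
ω₂ = ω₁ (r₁/r₂)² = (6.52)(0.909/0.586)² = 15.69 rad/s.

ω₂ ≈ 15.7 rad/s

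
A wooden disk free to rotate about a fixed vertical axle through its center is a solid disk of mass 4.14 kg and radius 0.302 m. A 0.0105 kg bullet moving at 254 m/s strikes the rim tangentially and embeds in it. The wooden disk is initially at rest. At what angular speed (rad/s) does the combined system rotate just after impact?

|ω_f| ≈ 4.24 rad/s

The axle reaction passes through the axle and exerts no torque about it; angular momentum about the axle is conserved through the impact.
I_p = ½(4.14)(0.302)² = 0.1888 kg·m². Taking the sense of the bullet's angular momentum as positive, L_{bullet} = m v R = (0.0105)(254)(0.302) = 0.8054 kg·m²/s.
L_i = 0 + 0.8054 = 0.8054 kg·m²/s.
After sticking, I_f = I_p + m R² = 0.1888 + (0.0105)(0.302)² = 0.1897 kg·m².
ω_f = L_i / I_f = 0.8054 / 0.1897 = 4.245 rad/s.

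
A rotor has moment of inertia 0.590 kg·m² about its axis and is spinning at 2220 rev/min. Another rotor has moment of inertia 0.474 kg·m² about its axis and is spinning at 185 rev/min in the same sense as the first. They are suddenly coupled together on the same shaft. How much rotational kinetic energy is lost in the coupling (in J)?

ΔKE lost ≈ 5970 J

No external torque acts about the common axis, so total angular momentum is conserved.
Taking A's sense as positive: L = (0.5900)(2220) + (0.4740)(185) = 1397 kg·m²·rpm.
Combined I = 0.5900 + 0.4740 = 1.064 kg·m².
ω_f = L / I = 1397 / 1.064 = 1313 rpm.
KE_i = ½ΣIω² = 16030 J; KE_f = ½(1.064)(137.5)² = 10060 J.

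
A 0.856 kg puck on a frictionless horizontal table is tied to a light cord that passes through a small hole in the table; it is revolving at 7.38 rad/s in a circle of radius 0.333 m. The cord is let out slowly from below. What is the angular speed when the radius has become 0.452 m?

ω₂ ≈ 4.01 rad/s

No torque about the axis ⇒ m r₁² ω₁ = m r₂² ω₂.
ω₂ = ω₁ (r₁/r₂)² = (7.38)(0.333/0.452)² = 4.006 rad/s.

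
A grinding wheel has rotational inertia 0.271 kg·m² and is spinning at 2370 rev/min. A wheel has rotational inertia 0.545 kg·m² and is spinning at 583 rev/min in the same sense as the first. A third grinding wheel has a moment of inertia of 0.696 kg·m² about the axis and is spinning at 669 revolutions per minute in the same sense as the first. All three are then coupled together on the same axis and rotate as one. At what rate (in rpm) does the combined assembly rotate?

The coupling torques are internal; angular momentum about the shared axis is conserved.
Taking A's sense as positive: L = (0.2710)(2370) + (0.5450)(583) + (0.6960)(669) = 1426 kg·m²·rpm.
Combined I = 0.2710 + 0.5450 + 0.6960 = 1.512 kg·m².
ω_f = L / I = 1426 / 1.512 = 942.9 rpm.

|ω_f| ≈ 943 rpm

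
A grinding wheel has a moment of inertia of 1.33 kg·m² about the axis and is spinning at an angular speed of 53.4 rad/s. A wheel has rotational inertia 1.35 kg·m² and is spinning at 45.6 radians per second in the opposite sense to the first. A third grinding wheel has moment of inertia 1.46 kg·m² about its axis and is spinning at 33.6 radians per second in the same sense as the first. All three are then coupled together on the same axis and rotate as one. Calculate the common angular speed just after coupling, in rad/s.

|ω_f| ≈ 14.1 rad/s

No external torque acts about the common axis, so total angular momentum is conserved.
Taking A's sense as positive: L = (1.330)(53.4) − (1.350)(45.6) + (1.460)(33.6) = 58.52 kg·m²·rad/s.
Combined I = 1.330 + 1.350 + 1.460 = 4.140 kg·m².
ω_f = L / I = 58.52 / 4.140 = 14.13 rad/s.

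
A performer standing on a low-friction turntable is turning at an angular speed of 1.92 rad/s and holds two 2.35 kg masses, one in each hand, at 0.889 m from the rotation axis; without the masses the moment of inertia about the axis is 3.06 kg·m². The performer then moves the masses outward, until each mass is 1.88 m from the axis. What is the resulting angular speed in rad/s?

ω₂ ≈ 0.661 rad/s

Angular momentum about the spin axis is conserved since the torque about it is zero.
I₁ = 3.06 + 2(2.35)(0.889)² = 6.775 kg·m²; I₂ = 3.06 + 2(2.35)(1.88)² = 19.67 kg·m².
ω₂ = I₁ω₁ / I₂ = (6.775)(1.92 rad/s) / (19.67) = 0.6612 rad/s.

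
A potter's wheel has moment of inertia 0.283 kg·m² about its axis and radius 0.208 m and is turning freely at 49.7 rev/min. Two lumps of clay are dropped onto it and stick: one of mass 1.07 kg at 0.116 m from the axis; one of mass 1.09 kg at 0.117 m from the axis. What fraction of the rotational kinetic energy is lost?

fraction ≈ 0.0939

No external torque acts about the axis; L_before = L_after.
Added inertia Σmr² = (1.07)(0.116)² + (1.09)(0.117)² = 0.02932 kg·m²; I_f = 0.2830 + 0.02932 = 0.3123 kg·m².
ω_f = I_p ω_i / I_f = (0.2830)(49.7) / 0.3123 = 45.03 rpm.
KE_i = ½(0.2830)(5.205 rad/s)² = 3.833 J; KE_f = ½(0.3123)(4.716)² = 3.473 J.
Fraction lost = 0.09387.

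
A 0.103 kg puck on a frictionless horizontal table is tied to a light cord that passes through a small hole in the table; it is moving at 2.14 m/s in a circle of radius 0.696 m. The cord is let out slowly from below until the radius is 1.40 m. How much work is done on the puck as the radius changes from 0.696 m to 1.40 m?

W ≈ -0.178 J

Central (radial) force ⇒ zero torque about the center ⇒ m v r is constant.
v₂ = v₁ r₁ / r₂ = (2.14)(0.696) / (1.40) = 1.064 m/s.
W = ΔKE = ½m(v₂² − v₁²) = -0.1776 J.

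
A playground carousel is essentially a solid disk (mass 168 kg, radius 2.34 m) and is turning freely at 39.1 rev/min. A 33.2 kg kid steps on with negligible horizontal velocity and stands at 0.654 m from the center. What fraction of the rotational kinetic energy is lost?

The added mass arrives with no angular momentum about the center, and any external torque about the center is negligible, so the system's angular momentum is conserved.
I_p = ½(168)(2.34)² = 460.0 kg·m².
Added inertia Σmr² = (33.2)(0.654)² = 14.20 kg·m²; I_f = 460.0 + 14.20 = 474.2 kg·m².
ω_f = I_p ω_i / I_f = (460.0)(39.1) / 474.2 = 37.93 rpm.
KE_i = ½(460.0)(4.095 rad/s)² = 3856 J; KE_f = ½(474.2)(3.972)² = 3740 J.
Fraction lost = 0.02995.

fraction ≈ 0.0299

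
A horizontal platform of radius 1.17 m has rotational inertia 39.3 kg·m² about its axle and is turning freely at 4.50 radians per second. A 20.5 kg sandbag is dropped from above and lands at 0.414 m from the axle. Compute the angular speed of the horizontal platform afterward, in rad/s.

No external torque acts about the axle; L_before = L_after.
Added inertia Σmr² = (20.5)(0.414)² = 3.514 kg·m²; I_f = 39.30 + 3.514 = 42.81 kg·m².
ω_f = I_p ω_i / I_f = (39.30)(4.50) / 42.81 = 4.131 rad/s.

ω_f ≈ 4.13 rad/s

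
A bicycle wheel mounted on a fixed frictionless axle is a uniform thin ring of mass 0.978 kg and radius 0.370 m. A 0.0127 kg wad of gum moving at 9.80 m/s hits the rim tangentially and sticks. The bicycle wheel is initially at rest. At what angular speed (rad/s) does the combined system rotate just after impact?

About the axle the impulsive forces during the collision are internal, so angular momentum about that axis is conserved.
I_p = (0.978)(0.370)² = 0.1339 kg·m². Taking the sense of the wad of gum's angular momentum as positive, L_{wad} = m v R = (0.0127)(9.80)(0.370) = 0.04605 kg·m²/s.
L_i = 0 + 0.04605 = 0.04605 kg·m²/s.
After sticking, I_f = I_p + m R² = 0.1339 + (0.0127)(0.370)² = 0.1356 kg·m².
ω_f = L_i / I_f = 0.04605 / 0.1356 = 0.3395 rad/s.

|ω_f| ≈ 0.340 rad/s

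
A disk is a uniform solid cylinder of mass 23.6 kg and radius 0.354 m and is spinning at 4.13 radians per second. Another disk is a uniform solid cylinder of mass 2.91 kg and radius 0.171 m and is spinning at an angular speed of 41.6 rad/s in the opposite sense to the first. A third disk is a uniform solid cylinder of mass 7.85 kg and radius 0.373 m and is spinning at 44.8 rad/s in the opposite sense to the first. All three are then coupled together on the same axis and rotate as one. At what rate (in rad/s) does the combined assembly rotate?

|ω_f| ≈ 9.74 rad/s

No external torque acts about the common axis, so total angular momentum is conserved.
Moments of inertia: I_A = ½(23.6)(0.354)² = 1.479 kg·m²; I_B = ½(2.91)(0.171)² = 0.04255 kg·m²; I_C = ½(7.85)(0.373)² = 0.5461 kg·m².
Taking A's sense as positive: L = (1.479)(4.13) − (0.04255)(41.6) − (0.5461)(44.8) = -20.13 kg·m²·rad/s.
Combined I = 1.479 + 0.04255 + 0.5461 = 2.067 kg·m².
ω_f = L / I = -20.13 / 2.067 = -9.736 rad/s.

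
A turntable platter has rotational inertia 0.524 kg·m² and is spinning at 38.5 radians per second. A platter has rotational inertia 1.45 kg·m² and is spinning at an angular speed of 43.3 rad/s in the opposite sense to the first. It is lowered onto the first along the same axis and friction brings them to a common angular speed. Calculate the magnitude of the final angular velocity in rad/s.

No external torque acts about the common axis, so total angular momentum is conserved.
Taking A's sense as positive: L = (0.5240)(38.5) − (1.450)(43.3) = -42.61 kg·m²·rad/s.
Combined I = 0.5240 + 1.450 = 1.974 kg·m².
ω_f = L / I = -42.61 / 1.974 = -21.59 rad/s.

|ω_f| ≈ 21.6 rad/s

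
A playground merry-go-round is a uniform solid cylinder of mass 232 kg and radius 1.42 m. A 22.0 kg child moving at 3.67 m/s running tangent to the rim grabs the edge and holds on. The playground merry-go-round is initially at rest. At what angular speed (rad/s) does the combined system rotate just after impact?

|ω_f| ≈ 0.412 rad/s

The axle reaction passes through the axle and exerts no torque about it; angular momentum about the axle is conserved through the impact.
I_p = ½(232)(1.42)² = 233.9 kg·m². Taking the sense of the child's angular momentum as positive, L_{child} = m v R = (22.0)(3.67)(1.42) = 114.7 kg·m²/s.
L_i = 0 + 114.7 = 114.7 kg·m²/s.
After sticking, I_f = I_p + m R² = 233.9 + (22.0)(1.42)² = 278.3 kg·m².
ω_f = L_i / I_f = 114.7 / 278.3 = 0.4120 rad/s.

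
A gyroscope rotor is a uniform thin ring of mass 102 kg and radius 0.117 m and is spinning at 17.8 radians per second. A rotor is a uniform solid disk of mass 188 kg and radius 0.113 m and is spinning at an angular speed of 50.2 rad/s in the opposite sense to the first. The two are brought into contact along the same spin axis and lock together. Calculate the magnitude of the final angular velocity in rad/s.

|ω_f| ≈ 13.6 rad/s

The coupling torques are internal; angular momentum about the shared axis is conserved.
Moments of inertia: I_A = (102)(0.117)² = 1.396 kg·m²; I_B = ½(188)(0.113)² = 1.200 kg·m².
Taking A's sense as positive: L = (1.396)(17.8) − (1.200)(50.2) = -35.40 kg·m²·rad/s.
Combined I = 1.396 + 1.200 = 2.597 kg·m².
ω_f = L / I = -35.40 / 2.597 = -13.63 rad/s.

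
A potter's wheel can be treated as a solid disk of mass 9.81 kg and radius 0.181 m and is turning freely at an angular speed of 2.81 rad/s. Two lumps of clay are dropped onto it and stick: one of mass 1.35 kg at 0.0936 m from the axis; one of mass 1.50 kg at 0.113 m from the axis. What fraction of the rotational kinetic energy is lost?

fraction ≈ 0.162

The added mass arrives with no angular momentum about the axis, and any external torque about the axis is negligible, so the system's angular momentum is conserved.
I_p = ½(9.81)(0.181)² = 0.1607 kg·m².
Added inertia Σmr² = (1.35)(0.0936)² + (1.50)(0.113)² = 0.03098 kg·m²; I_f = 0.1607 + 0.03098 = 0.1917 kg·m².
ω_f = I_p ω_i / I_f = (0.1607)(2.81) / 0.1917 = 2.356 rad/s.
KE_i = ½(0.1607)(2.810 rad/s)² = 0.6344 J; KE_f = ½(0.1917)(2.356)² = 0.5319 J.
Fraction lost = 0.1616.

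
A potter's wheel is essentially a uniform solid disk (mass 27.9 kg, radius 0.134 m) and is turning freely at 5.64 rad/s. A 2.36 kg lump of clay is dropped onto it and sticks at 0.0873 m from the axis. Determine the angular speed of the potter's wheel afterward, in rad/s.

No external torque acts about the axis; L_before = L_after.
I_p = ½(27.9)(0.134)² = 0.2505 kg·m².
Added inertia Σmr² = (2.36)(0.0873)² = 0.01799 kg·m²; I_f = 0.2505 + 0.01799 = 0.2685 kg·m².
ω_f = I_p ω_i / I_f = (0.2505)(5.64) / 0.2685 = 5.262 rad/s.

ω_f ≈ 5.26 rad/s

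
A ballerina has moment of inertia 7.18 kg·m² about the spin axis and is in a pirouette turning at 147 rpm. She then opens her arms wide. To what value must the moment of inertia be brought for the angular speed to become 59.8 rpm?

Angular momentum about the spin axis is conserved since the torque about it is zero.
I₂ = I₁ω₁ / ω₂ = (7.18)(147) / (59.8) = 17.65 kg·m².

I₂ ≈ 17.6 kg·m²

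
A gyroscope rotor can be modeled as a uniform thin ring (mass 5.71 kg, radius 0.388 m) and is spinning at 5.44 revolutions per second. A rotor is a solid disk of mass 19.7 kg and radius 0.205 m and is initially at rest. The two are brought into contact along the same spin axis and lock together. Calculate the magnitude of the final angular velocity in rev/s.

The coupling torques are internal; angular momentum about the shared axis is conserved.
Moments of inertia: I_A = (5.71)(0.388)² = 0.8596 kg·m²; I_B = ½(19.7)(0.205)² = 0.4139 kg·m².
Taking A's sense as positive: L = (0.8596)(5.44) = 4.676 kg·m²·rev/s.
Combined I = 0.8596 + 0.4139 = 1.274 kg·m².
ω_f = L / I = 4.676 / 1.274 = 3.672 rev/s.

|ω_f| ≈ 3.67 rev/s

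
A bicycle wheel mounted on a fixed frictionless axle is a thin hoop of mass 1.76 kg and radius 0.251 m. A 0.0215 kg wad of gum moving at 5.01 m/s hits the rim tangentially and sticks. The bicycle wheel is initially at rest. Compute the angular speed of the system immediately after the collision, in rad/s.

|ω_f| ≈ 0.241 rad/s

About the axle the impulsive forces during the collision are internal, so angular momentum about that axis is conserved.
I_p = (1.76)(0.251)² = 0.1109 kg·m². Taking the sense of the wad of gum's angular momentum as positive, L_{wad} = m v R = (0.0215)(5.01)(0.251) = 0.02704 kg·m²/s.
L_i = 0 + 0.02704 = 0.02704 kg·m²/s.
After sticking, I_f = I_p + m R² = 0.1109 + (0.0215)(0.251)² = 0.1122 kg·m².
ω_f = L_i / I_f = 0.02704 / 0.1122 = 0.2409 rad/s.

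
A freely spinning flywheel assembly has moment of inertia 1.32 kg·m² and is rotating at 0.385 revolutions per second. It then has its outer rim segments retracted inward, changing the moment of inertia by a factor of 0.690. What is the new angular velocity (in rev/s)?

ω₂ ≈ 0.558 rev/s

With no external torque about the axis, L is conserved: I₁ω₁ = I₂ω₂.
I₂ = 0.690 × 1.32 = 0.9108 kg·m².
ω₂ = I₁ω₁ / I₂ = (1.320)(0.385 rev/s) / (0.9108) = 0.5580 rev/s.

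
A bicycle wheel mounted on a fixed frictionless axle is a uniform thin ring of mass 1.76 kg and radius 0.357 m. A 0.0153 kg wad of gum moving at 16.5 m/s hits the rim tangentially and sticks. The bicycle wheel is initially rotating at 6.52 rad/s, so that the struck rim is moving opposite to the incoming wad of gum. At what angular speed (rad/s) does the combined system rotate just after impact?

The axle reaction passes through the axle and exerts no torque about it; angular momentum about the axle is conserved through the impact.
I_p = (1.76)(0.357)² = 0.2243 kg·m². Taking the sense of the wad of gum's angular momentum as positive, L_{wad} = m v R = (0.0153)(16.5)(0.357) = 0.09012 kg·m²/s.
L_i = −I_p ω_p + m v R = −(0.2243)(6.52) + 0.09012 = -1.372 kg·m²/s.
After sticking, I_f = I_p + m R² = 0.2243 + (0.0153)(0.357)² = 0.2263 kg·m².
ω_f = L_i / I_f = -1.372 / 0.2263 = -6.065 rad/s.

|ω_f| ≈ 6.07 rad/s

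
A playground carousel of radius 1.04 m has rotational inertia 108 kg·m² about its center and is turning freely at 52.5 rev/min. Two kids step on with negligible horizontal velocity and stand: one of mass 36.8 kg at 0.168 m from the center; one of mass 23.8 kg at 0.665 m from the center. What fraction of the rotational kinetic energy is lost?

fraction ≈ 0.0967

The added mass arrives with no angular momentum about the center, and any external torque about the center is negligible, so the system's angular momentum is conserved.
Added inertia Σmr² = (36.8)(0.168)² + (23.8)(0.665)² = 11.56 kg·m²; I_f = 108.0 + 11.56 = 119.6 kg·m².
ω_f = I_p ω_i / I_f = (108.0)(52.5) / 119.6 = 47.42 rpm.
KE_i = ½(108.0)(5.498 rad/s)² = 1632 J; KE_f = ½(119.6)(4.966)² = 1474 J.
Fraction lost = 0.09672.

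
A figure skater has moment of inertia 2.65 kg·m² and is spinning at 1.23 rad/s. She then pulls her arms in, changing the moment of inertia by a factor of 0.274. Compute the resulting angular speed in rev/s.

ω₂ ≈ 0.714 rev/s

Angular momentum about the spin axis is conserved since the torque about it is zero.
I₂ = 0.274 × 2.65 = 0.7261 kg·m².
ω₂ = I₁ω₁ / I₂ = (2.650)(1.23 rad/s) / (0.7261) = 4.489 rad/s = 0.7145 rev/s.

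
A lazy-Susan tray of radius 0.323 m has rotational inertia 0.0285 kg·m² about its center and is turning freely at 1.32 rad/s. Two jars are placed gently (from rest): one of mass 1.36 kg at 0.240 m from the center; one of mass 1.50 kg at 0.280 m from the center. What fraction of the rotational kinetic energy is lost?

fraction ≈ 0.873

The added mass arrives with no angular momentum about the center, and any external torque about the center is negligible, so the system's angular momentum is conserved.
Added inertia Σmr² = (1.36)(0.240)² + (1.50)(0.280)² = 0.1959 kg·m²; I_f = 0.02850 + 0.1959 = 0.2244 kg·m².
ω_f = I_p ω_i / I_f = (0.02850)(1.32) / 0.2244 = 0.1676 rad/s.
KE_i = ½(0.02850)(1.320 rad/s)² = 0.02483 J; KE_f = ½(0.2244)(0.1676)² = 0.003153 J.
Fraction lost = 0.8730.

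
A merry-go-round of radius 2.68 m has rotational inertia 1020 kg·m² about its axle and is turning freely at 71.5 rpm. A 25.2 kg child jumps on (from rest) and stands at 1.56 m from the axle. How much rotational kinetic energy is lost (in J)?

No external torque acts about the axle; L_before = L_after.
Added inertia Σmr² = (25.2)(1.56)² = 61.33 kg·m²; I_f = 1020 + 61.33 = 1081 kg·m².
ω_f = I_p ω_i / I_f = (1020)(71.5) / 1081 = 67.44 rpm.
KE_i = ½(1020)(7.487 rad/s)² = 28590 J; KE_f = ½(1081)(7.063)² = 26970 J.

energy lost ≈ 1620 J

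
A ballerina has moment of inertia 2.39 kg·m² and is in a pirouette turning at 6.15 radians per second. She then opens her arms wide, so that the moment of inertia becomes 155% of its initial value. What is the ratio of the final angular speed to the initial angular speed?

No external torque acts about the spin axis, so angular momentum is conserved.
I₂ = 1.55 × 2.39 = 3.705 kg·m².
ω₂/ω₁ = I₁/I₂ = 2.390 / 3.705 = 0.6452.

ω₂/ω₁ ≈ 0.645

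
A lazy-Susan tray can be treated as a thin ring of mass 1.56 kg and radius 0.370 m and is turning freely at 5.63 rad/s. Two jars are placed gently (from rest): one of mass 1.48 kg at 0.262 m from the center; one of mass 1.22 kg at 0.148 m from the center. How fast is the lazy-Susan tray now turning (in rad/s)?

The added mass arrives with no angular momentum about the center, and any external torque about the center is negligible, so the system's angular momentum is conserved.
I_p = (1.56)(0.370)² = 0.2136 kg·m².
Added inertia Σmr² = (1.48)(0.262)² + (1.22)(0.148)² = 0.1283 kg·m²; I_f = 0.2136 + 0.1283 = 0.3419 kg·m².
ω_f = I_p ω_i / I_f = (0.2136)(5.63) / 0.3419 = 3.517 rad/s.

ω_f ≈ 3.52 rad/s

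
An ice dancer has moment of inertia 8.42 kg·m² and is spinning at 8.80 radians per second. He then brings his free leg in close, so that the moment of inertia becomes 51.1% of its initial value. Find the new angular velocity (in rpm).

With no external torque about the axis, L is conserved: I₁ω₁ = I₂ω₂.
I₂ = 0.511 × 8.42 = 4.303 kg·m².
ω₂ = I₁ω₁ / I₂ = (8.420)(8.80 rad/s) / (4.303) = 17.22 rad/s = 164.4 rpm.

ω₂ ≈ 164 rpm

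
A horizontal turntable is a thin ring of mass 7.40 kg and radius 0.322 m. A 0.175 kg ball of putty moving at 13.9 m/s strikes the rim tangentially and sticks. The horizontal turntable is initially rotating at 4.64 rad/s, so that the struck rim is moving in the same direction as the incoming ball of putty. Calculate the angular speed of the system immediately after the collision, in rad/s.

The axle reaction passes through the axle and exerts no torque about it; angular momentum about the axle is conserved through the impact.
I_p = (7.40)(0.322)² = 0.7673 kg·m². Taking the sense of the ball of putty's angular momentum as positive, L_{ball} = m v R = (0.175)(13.9)(0.322) = 0.7833 kg·m²/s.
L_i = +I_p ω_p + m v R = +(0.7673)(4.64) + 0.7833 = 4.343 kg·m²/s.
After sticking, I_f = I_p + m R² = 0.7673 + (0.175)(0.322)² = 0.7854 kg·m².
ω_f = L_i / I_f = 4.343 / 0.7854 = 5.530 rad/s.

|ω_f| ≈ 5.53 rad/s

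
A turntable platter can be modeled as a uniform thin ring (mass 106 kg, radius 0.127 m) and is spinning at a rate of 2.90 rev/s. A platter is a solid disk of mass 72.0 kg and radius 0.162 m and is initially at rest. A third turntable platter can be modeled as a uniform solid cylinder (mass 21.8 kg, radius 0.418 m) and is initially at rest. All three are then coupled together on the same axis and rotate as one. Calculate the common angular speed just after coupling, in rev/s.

No external torque acts about the common axis, so total angular momentum is conserved.
Moments of inertia: I_A = (106)(0.127)² = 1.710 kg·m²; I_B = ½(72.0)(0.162)² = 0.9448 kg·m²; I_C = ½(21.8)(0.418)² = 1.904 kg·m².
Taking A's sense as positive: L = (1.710)(2.90) = 4.958 kg·m²·rev/s.
Combined I = 1.710 + 0.9448 + 1.904 = 4.559 kg·m².
ω_f = L / I = 4.958 / 4.559 = 1.088 rev/s.

|ω_f| ≈ 1.09 rev/s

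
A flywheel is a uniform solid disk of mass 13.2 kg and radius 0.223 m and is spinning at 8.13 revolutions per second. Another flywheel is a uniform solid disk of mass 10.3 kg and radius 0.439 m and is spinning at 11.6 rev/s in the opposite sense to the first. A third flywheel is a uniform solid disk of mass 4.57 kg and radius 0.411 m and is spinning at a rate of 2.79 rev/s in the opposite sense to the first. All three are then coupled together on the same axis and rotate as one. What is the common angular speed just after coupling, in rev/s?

The coupling torques are internal; angular momentum about the shared axis is conserved.
Moments of inertia: I_A = ½(13.2)(0.223)² = 0.3282 kg·m²; I_B = ½(10.3)(0.439)² = 0.9925 kg·m²; I_C = ½(4.57)(0.411)² = 0.3860 kg·m².
Taking A's sense as positive: L = (0.3282)(8.13) − (0.9925)(11.6) − (0.3860)(2.79) = -9.922 kg·m²·rev/s.
Combined I = 0.3282 + 0.9925 + 0.3860 = 1.707 kg·m².
ω_f = L / I = -9.922 / 1.707 = -5.813 rev/s.

|ω_f| ≈ 5.81 rev/s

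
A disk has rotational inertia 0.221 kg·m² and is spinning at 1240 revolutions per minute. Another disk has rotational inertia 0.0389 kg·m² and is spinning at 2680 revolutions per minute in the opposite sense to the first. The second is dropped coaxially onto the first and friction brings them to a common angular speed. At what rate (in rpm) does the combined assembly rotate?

|ω_f| ≈ 653 rpm

No external torque acts about the common axis, so total angular momentum is conserved.
Taking A's sense as positive: L = (0.2210)(1240) − (0.03890)(2680) = 169.8 kg·m²·rpm.
Combined I = 0.2210 + 0.03890 = 0.2599 kg·m².
ω_f = L / I = 169.8 / 0.2599 = 653.3 rpm.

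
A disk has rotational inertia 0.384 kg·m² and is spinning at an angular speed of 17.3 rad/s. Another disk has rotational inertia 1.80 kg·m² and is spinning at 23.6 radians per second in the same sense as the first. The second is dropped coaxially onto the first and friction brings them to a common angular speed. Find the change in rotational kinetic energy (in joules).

ΔKE ≈ -6.28 J

No external torque acts about the common axis, so total angular momentum is conserved.
Taking A's sense as positive: L = (0.3840)(17.3) + (1.800)(23.6) = 49.12 kg·m²·rad/s.
Combined I = 0.3840 + 1.800 = 2.184 kg·m².
ω_f = L / I = 49.12 / 2.184 = 22.49 rad/s.
KE_i = ½ΣIω² = 558.7 J; KE_f = ½(2.184)(22.49)² = 552.4 J.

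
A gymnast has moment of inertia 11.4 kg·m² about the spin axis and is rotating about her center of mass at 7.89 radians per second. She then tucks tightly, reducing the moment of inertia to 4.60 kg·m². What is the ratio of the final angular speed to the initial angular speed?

ω₂/ω₁ ≈ 2.48

No external torque acts about the spin axis, so angular momentum is conserved.
ω₂/ω₁ = I₁/I₂ = 11.40 / 4.600 = 2.478.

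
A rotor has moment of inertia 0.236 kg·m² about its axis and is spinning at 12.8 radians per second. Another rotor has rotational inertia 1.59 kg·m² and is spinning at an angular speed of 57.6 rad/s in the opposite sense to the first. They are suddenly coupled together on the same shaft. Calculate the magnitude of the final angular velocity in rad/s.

|ω_f| ≈ 48.5 rad/s

No external torque acts about the common axis, so total angular momentum is conserved.
Taking A's sense as positive: L = (0.2360)(12.8) − (1.590)(57.6) = -88.56 kg·m²·rad/s.
Combined I = 0.2360 + 1.590 = 1.826 kg·m².
ω_f = L / I = -88.56 / 1.826 = -48.50 rad/s.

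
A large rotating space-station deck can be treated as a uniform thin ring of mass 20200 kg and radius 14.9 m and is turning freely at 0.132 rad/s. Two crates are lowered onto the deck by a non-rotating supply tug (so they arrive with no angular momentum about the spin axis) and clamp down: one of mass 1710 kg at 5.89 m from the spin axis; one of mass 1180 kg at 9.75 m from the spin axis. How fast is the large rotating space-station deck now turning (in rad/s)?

No external torque acts about the spin axis; L_before = L_after.
I_p = (20200)(14.9)² = 4.485e+06 kg·m².
Added inertia Σmr² = (1710)(5.89)² + (1180)(9.75)² = 1.715e+05 kg·m²; I_f = 4.485e+06 + 1.715e+05 = 4.656e+06 kg·m².
ω_f = I_p ω_i / I_f = (4.485e+06)(0.132) / 4.656e+06 = 0.1271 rad/s.

ω_f ≈ 0.127 rad/s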